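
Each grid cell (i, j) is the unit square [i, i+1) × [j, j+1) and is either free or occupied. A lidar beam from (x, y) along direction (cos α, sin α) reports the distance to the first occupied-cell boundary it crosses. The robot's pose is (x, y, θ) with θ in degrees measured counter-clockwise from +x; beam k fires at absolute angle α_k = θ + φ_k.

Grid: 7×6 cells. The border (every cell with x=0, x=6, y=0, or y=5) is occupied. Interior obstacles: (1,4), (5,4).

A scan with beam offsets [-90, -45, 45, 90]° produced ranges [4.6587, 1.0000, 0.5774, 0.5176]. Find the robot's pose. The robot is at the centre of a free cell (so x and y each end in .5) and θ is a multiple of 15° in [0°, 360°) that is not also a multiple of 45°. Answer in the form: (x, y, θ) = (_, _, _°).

(x, y, θ) = (5.5, 1.5, 255°)

Enumerate (i+0.5, j+0.5, θ) over the 18 free cells and 16 admissible headings. For each, cast all 4 beams and compare to the given ranges.
  (4.5, 4.5, 345°): beam 1 = 3.6235 ≠ 4.6587 ✗
  (3.5, 3.5, 150°): beam 1 = 1.7321 ≠ 4.6587 ✗
  (4.5, 3.5, 120°): beam 1 = 1.0000 ≠ 4.6587 ✗
  (2.5, 2.5, 285°): beam 1 = 1.5529 ≠ 4.6587 ✗
  …
  (5.5, 1.5, 255°): r_1=4.6587, r_2=1.0000, r_3=0.5774, r_4=0.5176 — all match ✓
Unique over the lattice → pose = (5.5, 1.5, 255°).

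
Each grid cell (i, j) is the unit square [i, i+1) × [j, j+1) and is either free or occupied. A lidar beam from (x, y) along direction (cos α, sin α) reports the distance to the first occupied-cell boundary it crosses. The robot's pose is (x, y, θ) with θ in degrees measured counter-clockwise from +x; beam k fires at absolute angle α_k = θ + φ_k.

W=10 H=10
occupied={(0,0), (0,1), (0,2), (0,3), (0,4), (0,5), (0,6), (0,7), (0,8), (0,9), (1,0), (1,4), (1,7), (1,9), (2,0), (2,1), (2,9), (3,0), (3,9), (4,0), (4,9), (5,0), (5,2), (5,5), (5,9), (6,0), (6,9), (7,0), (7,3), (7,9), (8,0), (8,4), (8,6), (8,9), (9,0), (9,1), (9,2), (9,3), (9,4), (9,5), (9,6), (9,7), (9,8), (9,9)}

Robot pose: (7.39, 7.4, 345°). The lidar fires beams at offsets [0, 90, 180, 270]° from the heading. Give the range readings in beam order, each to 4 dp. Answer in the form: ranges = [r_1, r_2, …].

beam 1: φ=0°, α=345°
  cosα=0.9659 sinα=-0.2588 | (7,7) | tMaxX 0.6315 tMaxY 1.5455 | tΔX 1.0353 tΔY 3.8637
    t=0.6315 [x] (8,7)
    t=1.5455 [y] (8,6) — stop
  → r_1 = 1.5455
beam 2: φ=90°, α=75°
  cosα=0.2588 sinα=0.9659 | (7,7) | tMaxX 2.3569 tMaxY 0.6212 | tΔX 3.8637 tΔY 1.0353
    t=0.6212 [y] (7,8)
    t=1.6564 [y] (7,9) — stop
  → r_2 = 1.6564
beam 3: φ=180°, α=165°
  cosα=-0.9659 sinα=0.2588 | (7,7) | tMaxX 0.4038 tMaxY 2.3182 | tΔX 1.0353 tΔY 3.8637
    t=0.4038 [x] (6,7)
    t=1.4390 [x] (5,7)
    t=2.3182 [y] (5,8)
    t=2.4743 [x] (4,8)
    t=3.5096 [x] (3,8)
    t=4.5449 [x] (2,8)
    t=5.5801 [x] (1,8)
    t=6.1819 [y] (1,9) — stop
  → r_3 = 6.1819
beam 4: φ=270°, α=255°
  cosα=-0.2588 sinα=-0.9659 | (7,7) | tMaxX 1.5068 tMaxY 0.4141 | tΔX 3.8637 tΔY 1.0353
    t=0.4141 [y] (7,6)
    t=1.4494 [y] (7,5)
    t=1.5068 [x] (6,5)
    t=2.4847 [y] (6,4)
    t=3.5199 [y] (6,3)
    t=4.5552 [y] (6,2)
    t=5.3705 [x] (5,2) — stop
  → r_4 = 5.3705

ranges = [1.5455, 1.6564, 6.1819, 5.3705]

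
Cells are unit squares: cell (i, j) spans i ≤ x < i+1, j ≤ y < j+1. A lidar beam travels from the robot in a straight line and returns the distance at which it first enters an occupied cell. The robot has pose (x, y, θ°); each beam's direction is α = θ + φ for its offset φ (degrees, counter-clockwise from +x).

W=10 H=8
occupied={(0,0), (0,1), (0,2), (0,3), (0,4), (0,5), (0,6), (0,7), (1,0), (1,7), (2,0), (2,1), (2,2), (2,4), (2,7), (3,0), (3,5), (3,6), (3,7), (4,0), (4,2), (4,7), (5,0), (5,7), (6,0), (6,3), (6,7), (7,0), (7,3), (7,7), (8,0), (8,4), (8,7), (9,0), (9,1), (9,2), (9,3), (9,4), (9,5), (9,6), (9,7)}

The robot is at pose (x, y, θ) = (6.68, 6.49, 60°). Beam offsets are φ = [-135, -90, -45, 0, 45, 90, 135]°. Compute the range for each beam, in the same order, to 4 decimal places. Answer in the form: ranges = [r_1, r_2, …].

ranges = [2.5778, 2.6789, 1.9705, 0.5889, 0.5280, 1.0200, 2.7745]

beam 1: φ=-135°, α=285°
  dir = (cos 285°, sin 285°) = (0.2588, -0.9659); from cell (6,6)
  next x-line at t=1.2364, next y-line at t=0.5073; Δt_x=3.8637, Δt_y=1.0353
    y: enter (6,5) at t=0.5073
    x: enter (7,5) at t=1.2364
    y: enter (7,4) at t=1.5426
    y: enter (7,3) at t=2.5778 ← occupied
  → r_1 = 2.5778
beam 2: φ=-90°, α=330°
  dir = (cos 330°, sin 330°) = (0.8660, -0.5000); from cell (6,6)
  next x-line at t=0.3695, next y-line at t=0.9800; Δt_x=1.1547, Δt_y=2.0000
    x: enter (7,6) at t=0.3695
    y: enter (7,5) at t=0.9800
    x: enter (8,5) at t=1.5242
    x: enter (9,5) at t=2.6789 ← occupied
  → r_2 = 2.6789
beam 3: φ=-45°, α=15°
  dir = (cos 15°, sin 15°) = (0.9659, 0.2588); from cell (6,6)
  next x-line at t=0.3313, next y-line at t=1.9705; Δt_x=1.0353, Δt_y=3.8637
    x: enter (7,6) at t=0.3313
    x: enter (8,6) at t=1.3666
    y: enter (8,7) at t=1.9705 ← occupied
  → r_3 = 1.9705
beam 4: φ=0°, α=60°
  dir = (cos 60°, sin 60°) = (0.5000, 0.8660); from cell (6,6)
  next x-line at t=0.6400, next y-line at t=0.5889; Δt_x=2.0000, Δt_y=1.1547
    y: enter (6,7) at t=0.5889 ← occupied
  → r_4 = 0.5889
beam 5: φ=45°, α=105°
  dir = (cos 105°, sin 105°) = (-0.2588, 0.9659); from cell (6,6)
  next x-line at t=2.6273, next y-line at t=0.5280; Δt_x=3.8637, Δt_y=1.0353
    y: enter (6,7) at t=0.5280 ← occupied
  → r_5 = 0.5280
beam 6: φ=90°, α=150°
  dir = (cos 150°, sin 150°) = (-0.8660, 0.5000); from cell (6,6)
  next x-line at t=0.7852, next y-line at t=1.0200; Δt_x=1.1547, Δt_y=2.0000
    x: enter (5,6) at t=0.7852
    y: enter (5,7) at t=1.0200 ← occupied
  → r_6 = 1.0200
beam 7: φ=135°, α=195°
  dir = (cos 195°, sin 195°) = (-0.9659, -0.2588); from cell (6,6)
  next x-line at t=0.7040, next y-line at t=1.8932; Δt_x=1.0353, Δt_y=3.8637
    x: enter (5,6) at t=0.7040
    x: enter (4,6) at t=1.7393
    y: enter (4,5) at t=1.8932
    x: enter (3,5) at t=2.7745 ← occupied
  → r_7 = 2.7745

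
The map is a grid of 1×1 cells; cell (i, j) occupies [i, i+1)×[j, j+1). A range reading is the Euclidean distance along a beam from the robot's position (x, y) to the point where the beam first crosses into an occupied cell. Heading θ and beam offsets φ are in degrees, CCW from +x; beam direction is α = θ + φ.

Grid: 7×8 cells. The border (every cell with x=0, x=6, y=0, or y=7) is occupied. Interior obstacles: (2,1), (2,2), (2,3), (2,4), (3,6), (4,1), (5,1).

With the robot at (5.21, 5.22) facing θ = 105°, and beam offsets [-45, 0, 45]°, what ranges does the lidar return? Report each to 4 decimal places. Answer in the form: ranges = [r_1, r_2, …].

beam 1: φ=-45°, α=60°
  cosα=0.5000 sinα=0.8660 | (5,5) | tMaxX 1.5800 tMaxY 0.9007 | tΔX 2.0000 tΔY 1.1547
    t=0.9007 [y] (5,6)
    t=1.5800 [x] (6,6) — stop
  → r_1 = 1.5800
beam 2: φ=0°, α=105°
  cosα=-0.2588 sinα=0.9659 | (5,5) | tMaxX 0.8114 tMaxY 0.8075 | tΔX 3.8637 tΔY 1.0353
    t=0.8075 [y] (5,6)
    t=0.8114 [x] (4,6)
    t=1.8428 [y] (4,7) — stop
  → r_2 = 1.8428
beam 3: φ=45°, α=150°
  cosα=-0.8660 sinα=0.5000 | (5,5) | tMaxX 0.2425 tMaxY 1.5600 | tΔX 1.1547 tΔY 2.0000
    t=0.2425 [x] (4,5)
    t=1.3972 [x] (3,5)
    t=1.5600 [y] (3,6) — stop
  → r_3 = 1.5600

ranges = [1.5800, 1.8428, 1.5600]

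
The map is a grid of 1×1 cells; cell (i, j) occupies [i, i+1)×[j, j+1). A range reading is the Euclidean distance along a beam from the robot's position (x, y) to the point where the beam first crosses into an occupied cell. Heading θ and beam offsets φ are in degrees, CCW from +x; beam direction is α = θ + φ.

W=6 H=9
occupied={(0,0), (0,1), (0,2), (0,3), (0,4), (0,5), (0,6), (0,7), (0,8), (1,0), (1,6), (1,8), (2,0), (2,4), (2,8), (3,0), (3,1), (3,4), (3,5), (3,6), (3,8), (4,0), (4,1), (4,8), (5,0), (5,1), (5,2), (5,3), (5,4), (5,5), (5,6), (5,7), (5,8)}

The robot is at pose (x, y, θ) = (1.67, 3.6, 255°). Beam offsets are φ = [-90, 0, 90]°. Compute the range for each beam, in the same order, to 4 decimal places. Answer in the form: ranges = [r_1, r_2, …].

ranges = [0.6936, 2.5887, 3.4475]

beam 1: φ=-90°, α=165°
  d=(-0.9659,0.2588)  start (1,3)  tX=0.6936 tY=1.5455  stride 1/|dx|=1.0353 1/|dy|=3.8637
    cross x-line → (0,3), t=0.6936 (wall)
  → r_1 = 0.6936
beam 2: φ=0°, α=255°
  d=(-0.2588,-0.9659)  start (1,3)  tX=2.5887 tY=0.6212  stride 1/|dx|=3.8637 1/|dy|=1.0353
    cross y-line → (1,2), t=0.6212
    cross y-line → (1,1), t=1.6564
    cross x-line → (0,1), t=2.5887 (wall)
  → r_2 = 2.5887
beam 3: φ=90°, α=345°
  d=(0.9659,-0.2588)  start (1,3)  tX=0.3416 tY=2.3182  stride 1/|dx|=1.0353 1/|dy|=3.8637
    cross x-line → (2,3), t=0.3416
    cross x-line → (3,3), t=1.3769
    cross y-line → (3,2), t=2.3182
    cross x-line → (4,2), t=2.4122
    cross x-line → (5,2), t=3.4475 (wall)
  → r_3 = 3.4475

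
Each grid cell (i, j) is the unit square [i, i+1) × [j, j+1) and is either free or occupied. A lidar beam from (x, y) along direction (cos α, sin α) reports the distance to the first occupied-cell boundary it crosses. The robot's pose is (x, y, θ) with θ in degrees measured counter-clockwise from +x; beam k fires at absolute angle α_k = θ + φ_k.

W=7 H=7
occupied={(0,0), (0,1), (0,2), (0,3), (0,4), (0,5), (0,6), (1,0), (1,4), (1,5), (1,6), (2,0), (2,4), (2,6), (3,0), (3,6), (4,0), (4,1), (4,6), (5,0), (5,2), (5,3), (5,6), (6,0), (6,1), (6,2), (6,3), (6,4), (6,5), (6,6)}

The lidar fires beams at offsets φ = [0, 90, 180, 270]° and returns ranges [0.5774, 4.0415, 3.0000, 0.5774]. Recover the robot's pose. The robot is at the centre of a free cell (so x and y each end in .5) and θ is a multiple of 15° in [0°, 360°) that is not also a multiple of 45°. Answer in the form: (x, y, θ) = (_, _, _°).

(x, y, θ) = (4.5, 2.5, 30°)

The pose lattice has 19·16 = 304 candidates. Test each by forward raycasting.
  (1.5, 2.5, 75°): beam 1 = 1.5529 ≠ 0.5774 ✗
  (2.5, 5.5, 285°): beam 1 = 0.5176 ≠ 0.5774 ✗
  (3.5, 4.5, 240°): beam 1 = 4.0415 ≠ 0.5774 ✗
  (4.5, 4.5, 105°): beam 1 = 1.5529 ≠ 0.5774 ✗
  (3.5, 2.5, 150°): beam 1 = 2.8868 ≠ 0.5774 ✗
  …
  (4.5, 2.5, 30°): r_1=0.5774, r_2=4.0415, r_3=3.0000, r_4=0.5774 — all match ✓
No second candidate reproduces the full scan.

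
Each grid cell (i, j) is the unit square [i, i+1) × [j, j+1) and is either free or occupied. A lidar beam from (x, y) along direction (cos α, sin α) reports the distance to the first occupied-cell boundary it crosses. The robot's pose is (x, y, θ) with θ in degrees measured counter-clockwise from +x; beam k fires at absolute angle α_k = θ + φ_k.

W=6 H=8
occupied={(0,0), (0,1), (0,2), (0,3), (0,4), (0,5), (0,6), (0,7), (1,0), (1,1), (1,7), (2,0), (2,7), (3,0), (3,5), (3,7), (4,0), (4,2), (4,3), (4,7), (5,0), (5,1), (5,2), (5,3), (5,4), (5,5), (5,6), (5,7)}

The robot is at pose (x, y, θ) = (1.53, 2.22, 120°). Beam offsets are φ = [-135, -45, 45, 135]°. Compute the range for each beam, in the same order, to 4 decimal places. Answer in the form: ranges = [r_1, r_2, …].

beam 1: φ=-135°, α=345°
  direction (0.9659, -0.2588); cell (1,2); t to first gridline: x 0.4866, y 0.8500 (then +1.0353 / +3.8637)
    (2,2) via x @ 0.4866
    (2,1) via y @ 0.8500
    (3,1) via x @ 1.5219
    (4,1) via x @ 2.5571
    (5,1) via x @ 3.5924  # hit
  → r_1 = 3.5924
beam 2: φ=-45°, α=75°
  direction (0.2588, 0.9659); cell (1,2); t to first gridline: x 1.8159, y 0.8075 (then +3.8637 / +1.0353)
    (1,3) via y @ 0.8075
    (2,3) via x @ 1.8159
    (2,4) via y @ 1.8428
    (2,5) via y @ 2.8781
    (2,6) via y @ 3.9133
    (2,7) via y @ 4.9486  # hit
  → r_2 = 4.9486
beam 3: φ=45°, α=165°
  direction (-0.9659, 0.2588); cell (1,2); t to first gridline: x 0.5487, y 3.0137 (then +1.0353 / +3.8637)
    (0,2) via x @ 0.5487  # hit
  → r_3 = 0.5487
beam 4: φ=135°, α=255°
  direction (-0.2588, -0.9659); cell (1,2); t to first gridline: x 2.0478, y 0.2278 (then +3.8637 / +1.0353)
    (1,1) via y @ 0.2278  # hit
  → r_4 = 0.2278

ranges = [3.5924, 4.9486, 0.5487, 0.2278]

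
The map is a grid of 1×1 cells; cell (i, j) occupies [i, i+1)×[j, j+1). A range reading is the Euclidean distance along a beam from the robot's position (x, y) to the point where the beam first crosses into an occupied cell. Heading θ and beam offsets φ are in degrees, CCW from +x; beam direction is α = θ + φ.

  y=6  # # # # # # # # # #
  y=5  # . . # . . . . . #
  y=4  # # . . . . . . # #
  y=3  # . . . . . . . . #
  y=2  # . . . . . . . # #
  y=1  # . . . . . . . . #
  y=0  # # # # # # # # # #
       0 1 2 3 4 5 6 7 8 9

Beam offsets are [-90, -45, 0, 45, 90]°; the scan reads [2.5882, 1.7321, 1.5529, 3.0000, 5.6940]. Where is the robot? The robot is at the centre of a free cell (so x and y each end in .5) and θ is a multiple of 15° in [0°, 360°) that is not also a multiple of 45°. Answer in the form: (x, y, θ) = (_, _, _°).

(x, y, θ) = (3.5, 2.5, 285°)

Enumerate (i+0.5, j+0.5, θ) over the 36 free cells and 16 admissible headings. For each, cast all 5 beams and compare to the given ranges.
  (6.5, 3.5, 255°): beam 1 = 4.6587 ≠ 2.5882 ✗
  (8.5, 1.5, 15°): beam 1 = 0.5176 ≠ 2.5882 ✗
  (7.5, 4.5, 105°): beam 1 = 0.5176 ≠ 2.5882 ✗
  …
  (3.5, 2.5, 285°): r_1=2.5882, r_2=1.7321, r_3=1.5529, r_4=3.0000, r_5=5.6940 — all match ✓
No second candidate reproduces the full scan.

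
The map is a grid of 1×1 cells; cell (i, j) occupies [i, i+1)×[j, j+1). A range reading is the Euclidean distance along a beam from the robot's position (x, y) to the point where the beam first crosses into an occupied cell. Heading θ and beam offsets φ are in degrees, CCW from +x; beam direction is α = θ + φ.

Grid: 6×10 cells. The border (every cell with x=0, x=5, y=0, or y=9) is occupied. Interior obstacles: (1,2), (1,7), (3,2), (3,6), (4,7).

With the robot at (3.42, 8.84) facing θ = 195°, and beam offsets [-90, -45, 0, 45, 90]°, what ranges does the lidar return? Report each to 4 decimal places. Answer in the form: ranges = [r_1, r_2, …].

ranges = [0.1656, 0.3200, 2.5054, 4.8400, 1.9049]

beam 1: φ=-90°, α=105°
  direction (-0.2588, 0.9659); cell (3,8); t to first gridline: x 1.6228, y 0.1656 (then +3.8637 / +1.0353)
    (3,9) via y @ 0.1656  # hit
  → r_1 = 0.1656
beam 2: φ=-45°, α=150°
  direction (-0.8660, 0.5000); cell (3,8); t to first gridline: x 0.4850, y 0.3200 (then +1.1547 / +2.0000)
    (3,9) via y @ 0.3200  # hit
  → r_2 = 0.3200
beam 3: φ=0°, α=195°
  direction (-0.9659, -0.2588); cell (3,8); t to first gridline: x 0.4348, y 3.2455 (then +1.0353 / +3.8637)
    (2,8) via x @ 0.4348
    (1,8) via x @ 1.4701
    (0,8) via x @ 2.5054  # hit
  → r_3 = 2.5054
beam 4: φ=45°, α=240°
  direction (-0.5000, -0.8660); cell (3,8); t to first gridline: x 0.8400, y 0.9699 (then +2.0000 / +1.1547)
    (2,8) via x @ 0.8400
    (2,7) via y @ 0.9699
    (2,6) via y @ 2.1246
    (1,6) via x @ 2.8400
    (1,5) via y @ 3.2793
    (1,4) via y @ 4.4341
    (0,4) via x @ 4.8400  # hit
  → r_4 = 4.8400
beam 5: φ=90°, α=285°
  direction (0.2588, -0.9659); cell (3,8); t to first gridline: x 2.2409, y 0.8696 (then +3.8637 / +1.0353)
    (3,7) via y @ 0.8696
    (3,6) via y @ 1.9049  # hit
  → r_5 = 1.9049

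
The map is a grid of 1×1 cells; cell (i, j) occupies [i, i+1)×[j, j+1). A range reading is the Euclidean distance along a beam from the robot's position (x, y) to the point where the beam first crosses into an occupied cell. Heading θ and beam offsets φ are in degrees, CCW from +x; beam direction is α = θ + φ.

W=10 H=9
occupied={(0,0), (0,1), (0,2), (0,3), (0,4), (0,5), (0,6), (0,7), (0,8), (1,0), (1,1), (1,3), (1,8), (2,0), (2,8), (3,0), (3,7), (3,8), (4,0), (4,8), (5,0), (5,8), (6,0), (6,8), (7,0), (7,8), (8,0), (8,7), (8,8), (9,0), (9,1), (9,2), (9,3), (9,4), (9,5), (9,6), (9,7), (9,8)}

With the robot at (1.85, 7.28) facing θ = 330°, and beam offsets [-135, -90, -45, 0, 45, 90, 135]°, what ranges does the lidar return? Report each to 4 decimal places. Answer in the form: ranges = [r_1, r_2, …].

ranges = [0.8800, 1.7000, 6.5015, 8.2561, 1.1906, 0.8314, 0.7454]

beam 1: φ=-135°, α=195°
  dir = (cos 195°, sin 195°) = (-0.9659, -0.2588); from cell (1,7)
  next x-line at t=0.8800, next y-line at t=1.0818; Δt_x=1.0353, Δt_y=3.8637
    x: enter (0,7) at t=0.8800 ← occupied
  → r_1 = 0.8800
beam 2: φ=-90°, α=240°
  dir = (cos 240°, sin 240°) = (-0.5000, -0.8660); from cell (1,7)
  next x-line at t=1.7000, next y-line at t=0.3233; Δt_x=2.0000, Δt_y=1.1547
    y: enter (1,6) at t=0.3233
    y: enter (1,5) at t=1.4780
    x: enter (0,5) at t=1.7000 ← occupied
  → r_2 = 1.7000
beam 3: φ=-45°, α=285°
  dir = (cos 285°, sin 285°) = (0.2588, -0.9659); from cell (1,7)
  next x-line at t=0.5796, next y-line at t=0.2899; Δt_x=3.8637, Δt_y=1.0353
    y: enter (1,6) at t=0.2899
    x: enter (2,6) at t=0.5796
    y: enter (2,5) at t=1.3252
    y: enter (2,4) at t=2.3604
    y: enter (2,3) at t=3.3957
    y: enter (2,2) at t=4.4310
    x: enter (3,2) at t=4.4433
    y: enter (3,1) at t=5.4663
    y: enter (3,0) at t=6.5015 ← occupied
  → r_3 = 6.5015
beam 4: φ=0°, α=330°
  dir = (cos 330°, sin 330°) = (0.8660, -0.5000); from cell (1,7)
  next x-line at t=0.1732, next y-line at t=0.5600; Δt_x=1.1547, Δt_y=2.0000
    x: enter (2,7) at t=0.1732
    y: enter (2,6) at t=0.5600
    x: enter (3,6) at t=1.3279
    x: enter (4,6) at t=2.4826
    y: enter (4,5) at t=2.5600
    x: enter (5,5) at t=3.6373
    y: enter (5,4) at t=4.5600
    x: enter (6,4) at t=4.7920
    x: enter (7,4) at t=5.9467
    y: enter (7,3) at t=6.5600
    x: enter (8,3) at t=7.1014
    x: enter (9,3) at t=8.2561 ← occupied
  → r_4 = 8.2561
beam 5: φ=45°, α=15°
  dir = (cos 15°, sin 15°) = (0.9659, 0.2588); from cell (1,7)
  next x-line at t=0.1553, next y-line at t=2.7819; Δt_x=1.0353, Δt_y=3.8637
    x: enter (2,7) at t=0.1553
    x: enter (3,7) at t=1.1906 ← occupied
  → r_5 = 1.1906
beam 6: φ=90°, α=60°
  dir = (cos 60°, sin 60°) = (0.5000, 0.8660); from cell (1,7)
  next x-line at t=0.3000, next y-line at t=0.8314; Δt_x=2.0000, Δt_y=1.1547
    x: enter (2,7) at t=0.3000
    y: enter (2,8) at t=0.8314 ← occupied
  → r_6 = 0.8314
beam 7: φ=135°, α=105°
  dir = (cos 105°, sin 105°) = (-0.2588, 0.9659); from cell (1,7)
  next x-line at t=3.2841, next y-line at t=0.7454; Δt_x=3.8637, Δt_y=1.0353
    y: enter (1,8) at t=0.7454 ← occupied
  → r_7 = 0.7454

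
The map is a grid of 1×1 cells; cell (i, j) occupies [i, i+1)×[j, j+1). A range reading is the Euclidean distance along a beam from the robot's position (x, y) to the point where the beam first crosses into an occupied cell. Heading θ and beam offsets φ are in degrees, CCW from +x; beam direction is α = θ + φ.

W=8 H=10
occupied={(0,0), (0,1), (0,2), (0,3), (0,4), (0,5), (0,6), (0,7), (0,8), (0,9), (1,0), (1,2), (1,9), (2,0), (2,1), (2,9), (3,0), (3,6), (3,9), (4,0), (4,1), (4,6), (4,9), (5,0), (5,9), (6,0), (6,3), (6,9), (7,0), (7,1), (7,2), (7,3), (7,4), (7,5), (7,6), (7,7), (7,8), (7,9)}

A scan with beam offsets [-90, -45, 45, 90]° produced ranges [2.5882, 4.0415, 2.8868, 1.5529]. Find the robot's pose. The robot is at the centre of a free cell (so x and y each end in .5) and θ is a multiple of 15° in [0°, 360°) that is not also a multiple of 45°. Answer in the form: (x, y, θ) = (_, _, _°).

Enumerate (i+0.5, j+0.5, θ) over the 42 free cells and 16 admissible headings. For each, cast all 4 beams and compare to the given ranges.
  (3.5, 1.5, 120°): beam 1 = 0.5774 ≠ 2.5882 ✗
  (6.5, 4.5, 195°): beam 1 = 4.6587 ≠ 2.5882 ✗
  (1.5, 6.5, 60°): beam 1 = 5.1962 ≠ 2.5882 ✗
  (4.5, 7.5, 30°): beam 1 = 0.5774 ≠ 2.5882 ✗
  …
  (4.5, 3.5, 195°): r_1=2.5882, r_2=4.0415, r_3=2.8868, r_4=1.5529 — all match ✓
No second candidate reproduces the full scan.

(x, y, θ) = (4.5, 3.5, 195°)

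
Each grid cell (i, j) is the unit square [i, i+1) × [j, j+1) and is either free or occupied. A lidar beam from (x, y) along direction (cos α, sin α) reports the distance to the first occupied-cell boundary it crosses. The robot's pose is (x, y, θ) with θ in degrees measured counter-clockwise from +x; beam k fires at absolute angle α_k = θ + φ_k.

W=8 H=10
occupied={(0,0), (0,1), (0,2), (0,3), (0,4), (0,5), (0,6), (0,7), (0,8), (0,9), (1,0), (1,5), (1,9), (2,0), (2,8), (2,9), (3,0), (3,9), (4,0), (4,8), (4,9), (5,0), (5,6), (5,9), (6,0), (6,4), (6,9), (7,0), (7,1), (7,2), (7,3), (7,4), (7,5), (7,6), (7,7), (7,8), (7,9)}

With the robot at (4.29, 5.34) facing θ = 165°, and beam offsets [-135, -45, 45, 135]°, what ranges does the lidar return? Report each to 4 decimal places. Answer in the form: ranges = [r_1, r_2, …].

beam 1: φ=-135°, α=30°
  d=(0.8660,0.5000)  start (4,5)  tX=0.8198 tY=1.3200  stride 1/|dx|=1.1547 1/|dy|=2.0000
    cross x-line → (5,5), t=0.8198
    cross y-line → (5,6), t=1.3200 (wall)
  → r_1 = 1.3200
beam 2: φ=-45°, α=120°
  d=(-0.5000,0.8660)  start (4,5)  tX=0.5800 tY=0.7621  stride 1/|dx|=2.0000 1/|dy|=1.1547
    cross x-line → (3,5), t=0.5800
    cross y-line → (3,6), t=0.7621
    cross y-line → (3,7), t=1.9168
    cross x-line → (2,7), t=2.5800
    cross y-line → (2,8), t=3.0715 (wall)
  → r_2 = 3.0715
beam 3: φ=45°, α=210°
  d=(-0.8660,-0.5000)  start (4,5)  tX=0.3349 tY=0.6800  stride 1/|dx|=1.1547 1/|dy|=2.0000
    cross x-line → (3,5), t=0.3349
    cross y-line → (3,4), t=0.6800
    cross x-line → (2,4), t=1.4896
    cross x-line → (1,4), t=2.6443
    cross y-line → (1,3), t=2.6800
    cross x-line → (0,3), t=3.7990 (wall)
  → r_3 = 3.7990
beam 4: φ=135°, α=300°
  d=(0.5000,-0.8660)  start (4,5)  tX=1.4200 tY=0.3926  stride 1/|dx|=2.0000 1/|dy|=1.1547
    cross y-line → (4,4), t=0.3926
    cross x-line → (5,4), t=1.4200
    cross y-line → (5,3), t=1.5473
    cross y-line → (5,2), t=2.7020
    cross x-line → (6,2), t=3.4200
    cross y-line → (6,1), t=3.8567
    cross y-line → (6,0), t=5.0114 (wall)
  → r_4 = 5.0114

ranges = [1.3200, 3.0715, 3.7990, 5.0114]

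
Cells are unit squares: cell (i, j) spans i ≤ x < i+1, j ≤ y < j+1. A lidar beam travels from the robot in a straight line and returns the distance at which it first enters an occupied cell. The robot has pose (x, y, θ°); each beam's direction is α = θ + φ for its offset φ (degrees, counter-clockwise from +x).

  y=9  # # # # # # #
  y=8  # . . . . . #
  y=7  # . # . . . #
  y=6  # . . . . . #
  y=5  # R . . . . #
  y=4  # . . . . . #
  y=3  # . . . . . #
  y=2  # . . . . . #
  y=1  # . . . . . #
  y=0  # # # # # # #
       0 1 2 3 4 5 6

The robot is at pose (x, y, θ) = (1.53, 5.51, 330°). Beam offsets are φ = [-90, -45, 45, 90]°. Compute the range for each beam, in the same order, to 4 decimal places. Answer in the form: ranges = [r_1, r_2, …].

ranges = [1.0600, 4.6691, 4.6277, 1.7205]

beam 1: φ=-90°, α=240°
  cosα=-0.5000 sinα=-0.8660 | (1,5) | tMaxX 1.0600 tMaxY 0.5889 | tΔX 2.0000 tΔY 1.1547
    t=0.5889 [y] (1,4)
    t=1.0600 [x] (0,4) — stop
  → r_1 = 1.0600
beam 2: φ=-45°, α=285°
  cosα=0.2588 sinα=-0.9659 | (1,5) | tMaxX 1.8159 tMaxY 0.5280 | tΔX 3.8637 tΔY 1.0353
    t=0.5280 [y] (1,4)
    t=1.5633 [y] (1,3)
    t=1.8159 [x] (2,3)
    t=2.5985 [y] (2,2)
    t=3.6338 [y] (2,1)
    t=4.6691 [y] (2,0) — stop
  → r_2 = 4.6691
beam 3: φ=45°, α=15°
  cosα=0.9659 sinα=0.2588 | (1,5) | tMaxX 0.4866 tMaxY 1.8932 | tΔX 1.0353 tΔY 3.8637
    t=0.4866 [x] (2,5)
    t=1.5219 [x] (3,5)
    t=1.8932 [y] (3,6)
    t=2.5571 [x] (4,6)
    t=3.5924 [x] (5,6)
    t=4.6277 [x] (6,6) — stop
  → r_3 = 4.6277
beam 4: φ=90°, α=60°
  cosα=0.5000 sinα=0.8660 | (1,5) | tMaxX 0.9400 tMaxY 0.5658 | tΔX 2.0000 tΔY 1.1547
    t=0.5658 [y] (1,6)
    t=0.9400 [x] (2,6)
    t=1.7205 [y] (2,7) — stop
  → r_4 = 1.7205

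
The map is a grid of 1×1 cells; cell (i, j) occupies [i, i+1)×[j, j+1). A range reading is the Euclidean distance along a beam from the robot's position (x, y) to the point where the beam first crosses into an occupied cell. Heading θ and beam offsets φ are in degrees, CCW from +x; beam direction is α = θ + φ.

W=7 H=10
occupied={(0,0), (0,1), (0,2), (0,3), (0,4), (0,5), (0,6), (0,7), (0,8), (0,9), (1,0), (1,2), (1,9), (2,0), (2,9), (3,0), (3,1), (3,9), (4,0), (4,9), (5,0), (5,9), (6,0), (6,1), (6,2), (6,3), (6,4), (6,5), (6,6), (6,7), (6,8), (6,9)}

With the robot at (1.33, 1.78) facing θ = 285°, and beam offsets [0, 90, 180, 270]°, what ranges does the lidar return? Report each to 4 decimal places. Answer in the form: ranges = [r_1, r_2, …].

ranges = [0.8075, 4.8347, 0.2278, 0.3416]

beam 1: φ=0°, α=285°
  dir = (cos 285°, sin 285°) = (0.2588, -0.9659); from cell (1,1)
  next x-line at t=2.5887, next y-line at t=0.8075; Δt_x=3.8637, Δt_y=1.0353
    y: enter (1,0) at t=0.8075 ← occupied
  → r_1 = 0.8075
beam 2: φ=90°, α=15°
  dir = (cos 15°, sin 15°) = (0.9659, 0.2588); from cell (1,1)
  next x-line at t=0.6936, next y-line at t=0.8500; Δt_x=1.0353, Δt_y=3.8637
    x: enter (2,1) at t=0.6936
    y: enter (2,2) at t=0.8500
    x: enter (3,2) at t=1.7289
    x: enter (4,2) at t=2.7642
    x: enter (5,2) at t=3.7995
    y: enter (5,3) at t=4.7137
    x: enter (6,3) at t=4.8347 ← occupied
  → r_2 = 4.8347
beam 3: φ=180°, α=105°
  dir = (cos 105°, sin 105°) = (-0.2588, 0.9659); from cell (1,1)
  next x-line at t=1.2750, next y-line at t=0.2278; Δt_x=3.8637, Δt_y=1.0353
    y: enter (1,2) at t=0.2278 ← occupied
  → r_3 = 0.2278
beam 4: φ=270°, α=195°
  dir = (cos 195°, sin 195°) = (-0.9659, -0.2588); from cell (1,1)
  next x-line at t=0.3416, next y-line at t=3.0137; Δt_x=1.0353, Δt_y=3.8637
    x: enter (0,1) at t=0.3416 ← occupied
  → r_4 = 0.3416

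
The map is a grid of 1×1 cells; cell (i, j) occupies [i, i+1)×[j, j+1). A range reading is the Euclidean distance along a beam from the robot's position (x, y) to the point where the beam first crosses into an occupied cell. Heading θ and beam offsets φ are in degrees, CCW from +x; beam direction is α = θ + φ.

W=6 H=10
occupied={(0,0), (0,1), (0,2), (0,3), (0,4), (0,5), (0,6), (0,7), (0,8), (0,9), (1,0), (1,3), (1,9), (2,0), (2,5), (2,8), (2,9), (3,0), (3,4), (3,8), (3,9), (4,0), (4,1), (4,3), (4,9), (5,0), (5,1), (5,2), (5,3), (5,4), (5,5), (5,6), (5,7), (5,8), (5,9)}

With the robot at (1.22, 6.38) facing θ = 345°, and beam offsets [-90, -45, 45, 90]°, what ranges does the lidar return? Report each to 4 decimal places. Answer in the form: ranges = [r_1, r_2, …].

ranges = [0.8500, 1.5600, 4.3648, 2.7124]

beam 1: φ=-90°, α=255°
  dir = (cos 255°, sin 255°) = (-0.2588, -0.9659); from cell (1,6)
  next x-line at t=0.8500, next y-line at t=0.3934; Δt_x=3.8637, Δt_y=1.0353
    y: enter (1,5) at t=0.3934
    x: enter (0,5) at t=0.8500 ← occupied
  → r_1 = 0.8500
beam 2: φ=-45°, α=300°
  dir = (cos 300°, sin 300°) = (0.5000, -0.8660); from cell (1,6)
  next x-line at t=1.5600, next y-line at t=0.4388; Δt_x=2.0000, Δt_y=1.1547
    y: enter (1,5) at t=0.4388
    x: enter (2,5) at t=1.5600 ← occupied
  → r_2 = 1.5600
beam 3: φ=45°, α=30°
  dir = (cos 30°, sin 30°) = (0.8660, 0.5000); from cell (1,6)
  next x-line at t=0.9007, next y-line at t=1.2400; Δt_x=1.1547, Δt_y=2.0000
    x: enter (2,6) at t=0.9007
    y: enter (2,7) at t=1.2400
    x: enter (3,7) at t=2.0554
    x: enter (4,7) at t=3.2101
    y: enter (4,8) at t=3.2400
    x: enter (5,8) at t=4.3648 ← occupied
  → r_3 = 4.3648
beam 4: φ=90°, α=75°
  dir = (cos 75°, sin 75°) = (0.2588, 0.9659); from cell (1,6)
  next x-line at t=3.0137, next y-line at t=0.6419; Δt_x=3.8637, Δt_y=1.0353
    y: enter (1,7) at t=0.6419
    y: enter (1,8) at t=1.6771
    y: enter (1,9) at t=2.7124 ← occupied
  → r_4 = 2.7124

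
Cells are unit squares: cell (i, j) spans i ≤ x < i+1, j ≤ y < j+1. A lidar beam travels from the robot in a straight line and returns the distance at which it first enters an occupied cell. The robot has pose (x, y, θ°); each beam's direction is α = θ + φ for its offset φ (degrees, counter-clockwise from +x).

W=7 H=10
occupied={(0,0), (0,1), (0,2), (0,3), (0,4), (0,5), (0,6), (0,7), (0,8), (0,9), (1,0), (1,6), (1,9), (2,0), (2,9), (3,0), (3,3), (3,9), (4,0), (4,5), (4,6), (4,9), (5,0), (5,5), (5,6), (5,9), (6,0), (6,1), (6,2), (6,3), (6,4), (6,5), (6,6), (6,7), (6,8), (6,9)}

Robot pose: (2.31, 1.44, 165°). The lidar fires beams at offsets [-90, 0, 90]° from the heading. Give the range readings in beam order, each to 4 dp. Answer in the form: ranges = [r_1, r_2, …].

ranges = [7.8267, 1.3562, 0.4555]

beam 1: φ=-90°, α=75°
  direction (0.2588, 0.9659); cell (2,1); t to first gridline: x 2.6660, y 0.5798 (then +3.8637 / +1.0353)
    (2,2) via y @ 0.5798
    (2,3) via y @ 1.6150
    (2,4) via y @ 2.6503
    (3,4) via x @ 2.6660
    (3,5) via y @ 3.6856
    (3,6) via y @ 4.7209
    (3,7) via y @ 5.7561
    (4,7) via x @ 6.5297
    (4,8) via y @ 6.7914
    (4,9) via y @ 7.8267  # hit
  → r_1 = 7.8267
beam 2: φ=0°, α=165°
  direction (-0.9659, 0.2588); cell (2,1); t to first gridline: x 0.3209, y 2.1637 (then +1.0353 / +3.8637)
    (1,1) via x @ 0.3209
    (0,1) via x @ 1.3562  # hit
  → r_2 = 1.3562
beam 3: φ=90°, α=255°
  direction (-0.2588, -0.9659); cell (2,1); t to first gridline: x 1.1977, y 0.4555 (then +3.8637 / +1.0353)
    (2,0) via y @ 0.4555  # hit
  → r_3 = 0.4555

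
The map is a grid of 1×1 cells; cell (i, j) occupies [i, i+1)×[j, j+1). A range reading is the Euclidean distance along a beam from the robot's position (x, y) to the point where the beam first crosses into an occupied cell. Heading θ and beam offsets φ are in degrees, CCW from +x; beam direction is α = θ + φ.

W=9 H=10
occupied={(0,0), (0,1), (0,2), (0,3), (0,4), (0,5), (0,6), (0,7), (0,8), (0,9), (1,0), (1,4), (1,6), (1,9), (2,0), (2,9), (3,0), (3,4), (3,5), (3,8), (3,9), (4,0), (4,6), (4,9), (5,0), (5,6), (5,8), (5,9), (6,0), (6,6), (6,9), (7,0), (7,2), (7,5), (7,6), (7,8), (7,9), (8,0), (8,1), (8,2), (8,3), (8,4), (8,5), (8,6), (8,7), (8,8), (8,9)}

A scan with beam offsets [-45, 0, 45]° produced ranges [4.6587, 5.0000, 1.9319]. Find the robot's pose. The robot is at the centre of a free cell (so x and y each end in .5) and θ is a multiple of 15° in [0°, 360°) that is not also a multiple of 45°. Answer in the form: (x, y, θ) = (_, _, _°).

The pose lattice has 43·16 = 688 candidates. Test each by forward raycasting.
  (2.5, 4.5, 105°): beam 1 = 1.0000 ≠ 4.6587 ✗
  (6.5, 2.5, 15°): beam 1 = 0.5774 ≠ 4.6587 ✗
  (2.5, 2.5, 300°): beam 1 = 1.5529 ≠ 4.6587 ✗
  …
  (5.5, 1.5, 150°): r_1=4.6587, r_2=5.0000, r_3=1.9319 — all match ✓
Unique over the lattice → pose = (5.5, 1.5, 150°).

(x, y, θ) = (5.5, 1.5, 150°)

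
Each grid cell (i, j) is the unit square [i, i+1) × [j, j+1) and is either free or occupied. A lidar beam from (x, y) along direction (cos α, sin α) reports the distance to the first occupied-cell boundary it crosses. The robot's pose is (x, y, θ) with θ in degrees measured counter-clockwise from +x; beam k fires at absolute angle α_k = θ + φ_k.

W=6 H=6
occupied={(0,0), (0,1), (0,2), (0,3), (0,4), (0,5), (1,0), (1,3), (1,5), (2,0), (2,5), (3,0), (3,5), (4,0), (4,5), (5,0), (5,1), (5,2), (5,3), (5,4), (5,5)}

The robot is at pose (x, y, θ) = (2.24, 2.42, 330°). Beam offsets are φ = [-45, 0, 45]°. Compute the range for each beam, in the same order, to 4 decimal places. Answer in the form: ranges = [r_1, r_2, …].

beam 1: φ=-45°, α=285°
  dir = (cos 285°, sin 285°) = (0.2588, -0.9659); from cell (2,2)
  next x-line at t=2.9364, next y-line at t=0.4348; Δt_x=3.8637, Δt_y=1.0353
    y: enter (2,1) at t=0.4348
    y: enter (2,0) at t=1.4701 ← occupied
  → r_1 = 1.4701
beam 2: φ=0°, α=330°
  dir = (cos 330°, sin 330°) = (0.8660, -0.5000); from cell (2,2)
  next x-line at t=0.8776, next y-line at t=0.8400; Δt_x=1.1547, Δt_y=2.0000
    y: enter (2,1) at t=0.8400
    x: enter (3,1) at t=0.8776
    x: enter (4,1) at t=2.0323
    y: enter (4,0) at t=2.8400 ← occupied
  → r_2 = 2.8400
beam 3: φ=45°, α=15°
  dir = (cos 15°, sin 15°) = (0.9659, 0.2588); from cell (2,2)
  next x-line at t=0.7868, next y-line at t=2.2409; Δt_x=1.0353, Δt_y=3.8637
    x: enter (3,2) at t=0.7868
    x: enter (4,2) at t=1.8221
    y: enter (4,3) at t=2.2409
    x: enter (5,3) at t=2.8574 ← occupied
  → r_3 = 2.8574

ranges = [1.4701, 2.8400, 2.8574]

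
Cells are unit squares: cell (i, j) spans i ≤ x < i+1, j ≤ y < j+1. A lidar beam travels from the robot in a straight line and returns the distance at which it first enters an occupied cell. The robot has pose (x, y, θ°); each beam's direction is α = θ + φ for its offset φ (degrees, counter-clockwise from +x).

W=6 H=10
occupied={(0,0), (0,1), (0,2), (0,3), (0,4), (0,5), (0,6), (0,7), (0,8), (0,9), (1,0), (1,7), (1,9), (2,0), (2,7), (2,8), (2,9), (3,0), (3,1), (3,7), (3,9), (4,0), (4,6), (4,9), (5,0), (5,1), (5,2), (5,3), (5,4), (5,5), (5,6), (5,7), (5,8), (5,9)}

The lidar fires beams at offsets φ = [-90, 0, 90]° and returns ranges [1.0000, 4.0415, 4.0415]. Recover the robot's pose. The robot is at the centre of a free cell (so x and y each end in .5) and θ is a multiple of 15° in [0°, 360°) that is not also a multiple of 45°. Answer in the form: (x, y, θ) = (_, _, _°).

(x, y, θ) = (1.5, 3.5, 330°)

Candidates: 26 free-cell centres × 16 headings = 416 poses. Raycast each; keep the one whose scan matches to 4 dp.
  (4.5, 7.5, 330°): beam 1 = 0.5774 ≠ 1.0000 ✗
  (3.5, 4.5, 285°): beam 1 = 2.5882 ≠ 1.0000 ✗
  (1.5, 3.5, 75°): beam 1 = 3.6235 ≠ 1.0000 ✗
  (4.5, 7.5, 150°): beam 2 = 0.5774 ≠ 4.0415 ✗
  …
  (1.5, 3.5, 330°): r_1=1.0000, r_2=4.0415, r_3=4.0415 — all match ✓
Only this pose fits every beam.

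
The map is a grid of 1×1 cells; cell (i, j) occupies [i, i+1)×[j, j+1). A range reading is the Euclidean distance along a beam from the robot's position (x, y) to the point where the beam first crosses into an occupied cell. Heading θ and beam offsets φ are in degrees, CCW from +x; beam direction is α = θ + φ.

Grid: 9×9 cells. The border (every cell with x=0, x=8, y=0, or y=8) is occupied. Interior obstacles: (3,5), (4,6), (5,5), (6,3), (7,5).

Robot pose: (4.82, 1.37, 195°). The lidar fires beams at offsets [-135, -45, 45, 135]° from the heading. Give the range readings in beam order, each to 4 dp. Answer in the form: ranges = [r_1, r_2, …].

beam 1: φ=-135°, α=60°
  d=(0.5000,0.8660)  start (4,1)  tX=0.3600 tY=0.7275  stride 1/|dx|=2.0000 1/|dy|=1.1547
    cross x-line → (5,1), t=0.3600
    cross y-line → (5,2), t=0.7275
    cross y-line → (5,3), t=1.8822
    cross x-line → (6,3), t=2.3600 (wall)
  → r_1 = 2.3600
beam 2: φ=-45°, α=150°
  d=(-0.8660,0.5000)  start (4,1)  tX=0.9469 tY=1.2600  stride 1/|dx|=1.1547 1/|dy|=2.0000
    cross x-line → (3,1), t=0.9469
    cross y-line → (3,2), t=1.2600
    cross x-line → (2,2), t=2.1016
    cross x-line → (1,2), t=3.2563
    cross y-line → (1,3), t=3.2600
    cross x-line → (0,3), t=4.4110 (wall)
  → r_2 = 4.4110
beam 3: φ=45°, α=240°
  d=(-0.5000,-0.8660)  start (4,1)  tX=1.6400 tY=0.4272  stride 1/|dx|=2.0000 1/|dy|=1.1547
    cross y-line → (4,0), t=0.4272 (wall)
  → r_3 = 0.4272
beam 4: φ=135°, α=330°
  d=(0.8660,-0.5000)  start (4,1)  tX=0.2078 tY=0.7400  stride 1/|dx|=1.1547 1/|dy|=2.0000
    cross x-line → (5,1), t=0.2078
    cross y-line → (5,0), t=0.7400 (wall)
  → r_4 = 0.7400

ranges = [2.3600, 4.4110, 0.4272, 0.7400]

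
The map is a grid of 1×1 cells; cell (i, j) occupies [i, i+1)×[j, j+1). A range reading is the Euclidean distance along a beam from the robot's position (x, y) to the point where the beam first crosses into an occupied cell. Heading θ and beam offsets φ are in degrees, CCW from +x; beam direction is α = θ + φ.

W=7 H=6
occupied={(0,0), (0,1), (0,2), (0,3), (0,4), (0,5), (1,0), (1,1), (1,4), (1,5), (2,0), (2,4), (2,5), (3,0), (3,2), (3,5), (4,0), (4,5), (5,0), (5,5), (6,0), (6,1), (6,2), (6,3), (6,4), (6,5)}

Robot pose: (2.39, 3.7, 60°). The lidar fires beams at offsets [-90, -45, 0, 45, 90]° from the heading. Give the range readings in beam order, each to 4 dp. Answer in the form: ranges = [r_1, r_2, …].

ranges = [1.4000, 3.7373, 0.3464, 0.3106, 0.6000]

beam 1: φ=-90°, α=330°
  d=(0.8660,-0.5000)  start (2,3)  tX=0.7044 tY=1.4000  stride 1/|dx|=1.1547 1/|dy|=2.0000
    cross x-line → (3,3), t=0.7044
    cross y-line → (3,2), t=1.4000 (wall)
  → r_1 = 1.4000
beam 2: φ=-45°, α=15°
  d=(0.9659,0.2588)  start (2,3)  tX=0.6315 tY=1.1591  stride 1/|dx|=1.0353 1/|dy|=3.8637
    cross x-line → (3,3), t=0.6315
    cross y-line → (3,4), t=1.1591
    cross x-line → (4,4), t=1.6668
    cross x-line → (5,4), t=2.7021
    cross x-line → (6,4), t=3.7373 (wall)
  → r_2 = 3.7373
beam 3: φ=0°, α=60°
  d=(0.5000,0.8660)  start (2,3)  tX=1.2200 tY=0.3464  stride 1/|dx|=2.0000 1/|dy|=1.1547
    cross y-line → (2,4), t=0.3464 (wall)
  → r_3 = 0.3464
beam 4: φ=45°, α=105°
  d=(-0.2588,0.9659)  start (2,3)  tX=1.5068 tY=0.3106  stride 1/|dx|=3.8637 1/|dy|=1.0353
    cross y-line → (2,4), t=0.3106 (wall)
  → r_4 = 0.3106
beam 5: φ=90°, α=150°
  d=(-0.8660,0.5000)  start (2,3)  tX=0.4503 tY=0.6000  stride 1/|dx|=1.1547 1/|dy|=2.0000
    cross x-line → (1,3), t=0.4503
    cross y-line → (1,4), t=0.6000 (wall)
  → r_5 = 0.6000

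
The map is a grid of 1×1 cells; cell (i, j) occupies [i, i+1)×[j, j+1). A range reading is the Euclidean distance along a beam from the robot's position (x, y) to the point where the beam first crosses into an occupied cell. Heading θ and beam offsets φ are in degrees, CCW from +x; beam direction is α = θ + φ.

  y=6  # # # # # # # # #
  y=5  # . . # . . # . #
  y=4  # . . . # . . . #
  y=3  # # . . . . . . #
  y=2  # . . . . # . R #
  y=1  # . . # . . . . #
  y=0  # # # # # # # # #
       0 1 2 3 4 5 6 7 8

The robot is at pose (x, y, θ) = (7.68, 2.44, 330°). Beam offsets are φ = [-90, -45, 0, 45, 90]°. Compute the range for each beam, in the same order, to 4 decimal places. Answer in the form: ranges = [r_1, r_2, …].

ranges = [1.6628, 1.2364, 0.3695, 0.3313, 0.6400]

beam 1: φ=-90°, α=240°
  d=(-0.5000,-0.8660)  start (7,2)  tX=1.3600 tY=0.5081  stride 1/|dx|=2.0000 1/|dy|=1.1547
    cross y-line → (7,1), t=0.5081
    cross x-line → (6,1), t=1.3600
    cross y-line → (6,0), t=1.6628 (wall)
  → r_1 = 1.6628
beam 2: φ=-45°, α=285°
  d=(0.2588,-0.9659)  start (7,2)  tX=1.2364 tY=0.4555  stride 1/|dx|=3.8637 1/|dy|=1.0353
    cross y-line → (7,1), t=0.4555
    cross x-line → (8,1), t=1.2364 (wall)
  → r_2 = 1.2364
beam 3: φ=0°, α=330°
  d=(0.8660,-0.5000)  start (7,2)  tX=0.3695 tY=0.8800  stride 1/|dx|=1.1547 1/|dy|=2.0000
    cross x-line → (8,2), t=0.3695 (wall)
  → r_3 = 0.3695
beam 4: φ=45°, α=15°
  d=(0.9659,0.2588)  start (7,2)  tX=0.3313 tY=2.1637  stride 1/|dx|=1.0353 1/|dy|=3.8637
    cross x-line → (8,2), t=0.3313 (wall)
  → r_4 = 0.3313
beam 5: φ=90°, α=60°
  d=(0.5000,0.8660)  start (7,2)  tX=0.6400 tY=0.6466  stride 1/|dx|=2.0000 1/|dy|=1.1547
    cross x-line → (8,2), t=0.6400 (wall)
  → r_5 = 0.6400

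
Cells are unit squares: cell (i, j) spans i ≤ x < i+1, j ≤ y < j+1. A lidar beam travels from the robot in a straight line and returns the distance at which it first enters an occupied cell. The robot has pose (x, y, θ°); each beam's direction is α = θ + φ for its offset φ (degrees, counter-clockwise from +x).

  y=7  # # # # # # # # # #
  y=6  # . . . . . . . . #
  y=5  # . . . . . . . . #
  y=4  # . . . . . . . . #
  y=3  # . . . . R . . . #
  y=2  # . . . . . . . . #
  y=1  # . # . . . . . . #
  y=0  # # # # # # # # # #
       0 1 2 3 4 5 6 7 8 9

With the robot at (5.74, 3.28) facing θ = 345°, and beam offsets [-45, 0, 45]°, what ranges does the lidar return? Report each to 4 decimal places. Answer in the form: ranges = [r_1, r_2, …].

beam 1: φ=-45°, α=300°
  direction (0.5000, -0.8660); cell (5,3); t to first gridline: x 0.5200, y 0.3233 (then +2.0000 / +1.1547)
    (5,2) via y @ 0.3233
    (6,2) via x @ 0.5200
    (6,1) via y @ 1.4780
    (7,1) via x @ 2.5200
    (7,0) via y @ 2.6327  # hit
  → r_1 = 2.6327
beam 2: φ=0°, α=345°
  direction (0.9659, -0.2588); cell (5,3); t to first gridline: x 0.2692, y 1.0818 (then +1.0353 / +3.8637)
    (6,3) via x @ 0.2692
    (6,2) via y @ 1.0818
    (7,2) via x @ 1.3044
    (8,2) via x @ 2.3397
    (9,2) via x @ 3.3750  # hit
  → r_2 = 3.3750
beam 3: φ=45°, α=30°
  direction (0.8660, 0.5000); cell (5,3); t to first gridline: x 0.3002, y 1.4400 (then +1.1547 / +2.0000)
    (6,3) via x @ 0.3002
    (6,4) via y @ 1.4400
    (7,4) via x @ 1.4549
    (8,4) via x @ 2.6096
    (8,5) via y @ 3.4400
    (9,5) via x @ 3.7643  # hit
  → r_3 = 3.7643

ranges = [2.6327, 3.3750, 3.7643]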